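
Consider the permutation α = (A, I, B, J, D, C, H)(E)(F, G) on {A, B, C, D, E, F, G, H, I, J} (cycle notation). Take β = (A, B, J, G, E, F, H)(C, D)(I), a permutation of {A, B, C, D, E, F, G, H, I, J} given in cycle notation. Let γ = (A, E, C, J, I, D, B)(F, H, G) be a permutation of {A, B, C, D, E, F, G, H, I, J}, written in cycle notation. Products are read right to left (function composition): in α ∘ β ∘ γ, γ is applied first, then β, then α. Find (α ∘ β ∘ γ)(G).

A

Apply the permutations in order: γ(G) = F, then β(F) = H, then α(H) = A. So (α ∘ β ∘ γ)(G) = A.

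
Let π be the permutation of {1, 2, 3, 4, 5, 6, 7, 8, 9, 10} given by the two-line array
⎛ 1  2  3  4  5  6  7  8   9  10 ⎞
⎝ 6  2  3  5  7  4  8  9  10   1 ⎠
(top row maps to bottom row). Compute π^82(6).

5

Tracing 6 → 4 → … returns to 6 after 8 steps, so 6 lies in an 8-cycle (1 6 4 5 7 8 9 10).
Powers repeat with period 8 on this cycle, and 82 mod 8 = 2, so π^82(6) = π^2(6).
Stepping 2 places around the cycle: 6 → 4 → 5.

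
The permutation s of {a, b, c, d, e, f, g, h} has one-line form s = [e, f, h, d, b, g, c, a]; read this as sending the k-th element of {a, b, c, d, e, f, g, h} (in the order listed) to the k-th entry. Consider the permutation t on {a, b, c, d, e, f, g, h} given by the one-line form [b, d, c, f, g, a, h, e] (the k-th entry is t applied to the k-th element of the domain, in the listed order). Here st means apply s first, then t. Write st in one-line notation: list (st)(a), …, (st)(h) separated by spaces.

g a e f d h c b

Chase each element through s then t: a → e → g; b → f → a; c → h → e; d → d → f; e → b → d; f → g → h; g → c → c; h → a → b.
Collecting the images, st = [g a e f d h c b].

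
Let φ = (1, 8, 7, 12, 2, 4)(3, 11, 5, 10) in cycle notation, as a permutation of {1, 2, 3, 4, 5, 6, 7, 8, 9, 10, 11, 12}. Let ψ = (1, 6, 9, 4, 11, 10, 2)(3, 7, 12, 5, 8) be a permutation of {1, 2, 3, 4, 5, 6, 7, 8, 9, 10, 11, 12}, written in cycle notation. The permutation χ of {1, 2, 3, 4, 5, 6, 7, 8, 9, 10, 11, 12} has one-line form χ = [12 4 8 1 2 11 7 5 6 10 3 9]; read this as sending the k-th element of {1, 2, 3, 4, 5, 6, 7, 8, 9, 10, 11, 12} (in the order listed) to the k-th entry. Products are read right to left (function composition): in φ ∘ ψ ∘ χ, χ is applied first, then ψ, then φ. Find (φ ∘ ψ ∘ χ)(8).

Apply the permutations in order: χ(8) = 5, then ψ(5) = 8, then φ(8) = 7. So (φ ∘ ψ ∘ χ)(8) = 7.

7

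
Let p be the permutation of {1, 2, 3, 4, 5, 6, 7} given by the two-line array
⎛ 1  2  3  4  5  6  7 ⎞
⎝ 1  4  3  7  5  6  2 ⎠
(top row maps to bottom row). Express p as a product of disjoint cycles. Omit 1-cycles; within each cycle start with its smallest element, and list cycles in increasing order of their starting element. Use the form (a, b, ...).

Start at 2 and follow images: 2 → 4 → 7 → 2, giving the cycle (2, 4, 7).
Continuing from each remaining unvisited element yields (2, 4, 7).

(2, 4, 7)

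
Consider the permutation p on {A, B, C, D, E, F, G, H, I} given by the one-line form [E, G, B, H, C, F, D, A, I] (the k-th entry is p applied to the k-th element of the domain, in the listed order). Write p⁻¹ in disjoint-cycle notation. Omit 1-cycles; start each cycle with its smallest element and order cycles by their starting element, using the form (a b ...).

(A H D G B C E)

First write p in disjoint cycles: (A E C B G D H).
Reversing each cycle (and rotating so the smallest element leads) gives p⁻¹ = (A H D G B C E).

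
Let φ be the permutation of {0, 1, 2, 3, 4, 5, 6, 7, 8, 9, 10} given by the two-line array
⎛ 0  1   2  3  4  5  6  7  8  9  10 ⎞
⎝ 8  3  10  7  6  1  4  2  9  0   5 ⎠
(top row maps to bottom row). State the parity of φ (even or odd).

In disjoint-cycle form the cycle lengths are 6, 3, 2.
A cycle of length ℓ contributes ℓ−1 transpositions, so φ is a product of 5 + 2 + 1 = 8 transpositions — even.

even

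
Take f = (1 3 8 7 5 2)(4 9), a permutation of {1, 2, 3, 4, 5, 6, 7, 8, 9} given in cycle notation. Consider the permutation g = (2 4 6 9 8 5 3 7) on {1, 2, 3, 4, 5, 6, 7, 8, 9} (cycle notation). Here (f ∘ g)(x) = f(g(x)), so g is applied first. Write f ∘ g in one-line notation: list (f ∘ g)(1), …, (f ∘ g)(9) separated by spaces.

Chase each element through g then f: 1 → 1 → 3; 2 → 4 → 9; 3 → 7 → 5; 4 → 6 → 6; 5 → 3 → 8; 6 → 9 → 4; 7 → 2 → 1; 8 → 5 → 2; 9 → 8 → 7.
Collecting the images, f ∘ g = [3 9 5 6 8 4 1 2 7].

3 9 5 6 8 4 1 2 7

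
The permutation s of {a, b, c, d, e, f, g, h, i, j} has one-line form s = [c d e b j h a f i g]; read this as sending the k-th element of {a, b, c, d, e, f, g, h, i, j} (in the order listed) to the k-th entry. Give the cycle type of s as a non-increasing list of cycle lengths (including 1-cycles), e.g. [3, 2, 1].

[5, 2, 2, 1]

The disjoint cycles are (a c e j g)(b d)(f h)(i), with lengths 5, 2, 2, 1 in non-increasing order.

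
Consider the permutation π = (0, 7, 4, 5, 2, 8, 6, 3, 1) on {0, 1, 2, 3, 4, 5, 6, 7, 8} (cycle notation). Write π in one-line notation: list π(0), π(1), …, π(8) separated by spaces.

Image by image: 0↦7, 1↦0, 2↦8, 3↦1, 4↦5, 5↦2, 6↦3, 7↦4, 8↦6.
So the one-line form is 7 0 8 1 5 2 3 4 6.

7 0 8 1 5 2 3 4 6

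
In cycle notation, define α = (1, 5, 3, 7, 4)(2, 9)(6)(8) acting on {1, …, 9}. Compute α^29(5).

5 lies in the 5-cycle (1, 5, 3, 7, 4).
Since the cycle has length 5, α^29 acts on it the same as α^4 (29 mod 5 = 4).
Advancing 4 steps from 5: 5 → 3 → 7 → 4 → 1.

1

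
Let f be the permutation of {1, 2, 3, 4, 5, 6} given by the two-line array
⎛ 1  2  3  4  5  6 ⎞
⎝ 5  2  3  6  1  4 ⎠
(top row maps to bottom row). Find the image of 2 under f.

The entry below 2 in the array is 2, so f(2) = 2.

2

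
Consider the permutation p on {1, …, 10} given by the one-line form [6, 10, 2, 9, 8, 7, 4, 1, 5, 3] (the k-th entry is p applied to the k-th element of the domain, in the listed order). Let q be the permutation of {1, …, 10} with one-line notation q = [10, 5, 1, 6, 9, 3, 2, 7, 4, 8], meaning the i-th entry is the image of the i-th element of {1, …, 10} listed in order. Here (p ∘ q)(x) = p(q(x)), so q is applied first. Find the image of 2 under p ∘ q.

8

q(2) = 5, then p(5) = 8; composing gives (p ∘ q)(2) = 8.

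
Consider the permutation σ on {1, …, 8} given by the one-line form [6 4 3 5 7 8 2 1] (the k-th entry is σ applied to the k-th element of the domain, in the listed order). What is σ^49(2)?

4

Tracing 2 → 4 → … returns to 2 after 4 steps, so 2 lies in a 4-cycle (2 4 5 7).
On a 4-cycle, σ^4 is the identity, so σ^49 = σ^1 there (49 ≡ 1 mod 4).
Stepping 1 place around the cycle: 2 → 4.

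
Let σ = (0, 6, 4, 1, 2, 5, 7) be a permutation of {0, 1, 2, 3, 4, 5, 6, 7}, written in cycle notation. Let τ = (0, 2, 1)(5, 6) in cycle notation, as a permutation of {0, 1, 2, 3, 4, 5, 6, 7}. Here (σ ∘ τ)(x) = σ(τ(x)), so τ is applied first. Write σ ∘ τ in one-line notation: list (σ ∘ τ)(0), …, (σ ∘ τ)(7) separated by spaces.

5 6 2 3 1 4 7 0

(σ ∘ τ)(x) = σ(τ(x)). Computing each image: σ(τ(0)) = σ(2) = 5, σ(τ(1)) = σ(0) = 6, σ(τ(2)) = σ(1) = 2, σ(τ(3)) = σ(3) = 3, σ(τ(4)) = σ(4) = 1, σ(τ(5)) = σ(6) = 4, σ(τ(6)) = σ(5) = 7, σ(τ(7)) = σ(7) = 0.
Hence σ ∘ τ = [5 6 2 3 1 4 7 0].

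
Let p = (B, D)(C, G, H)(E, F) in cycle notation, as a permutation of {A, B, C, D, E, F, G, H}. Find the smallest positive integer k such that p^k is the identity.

The disjoint cycles have lengths 3, 2, 2, 1.
The order of p is the least common multiple of its cycle lengths: lcm(3, 2, 2) = 6.

6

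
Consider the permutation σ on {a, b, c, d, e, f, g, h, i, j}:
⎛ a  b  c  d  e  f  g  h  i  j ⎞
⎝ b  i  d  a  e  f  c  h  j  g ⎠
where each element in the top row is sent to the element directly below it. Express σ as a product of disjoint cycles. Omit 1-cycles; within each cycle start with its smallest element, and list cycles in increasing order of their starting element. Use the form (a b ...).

Start at a and follow images: a → b → i → j → g → c → d → a, giving the cycle (a b i j g c d).
Continuing from each remaining unvisited element yields (a b i j g c d).

(a b i j g c d)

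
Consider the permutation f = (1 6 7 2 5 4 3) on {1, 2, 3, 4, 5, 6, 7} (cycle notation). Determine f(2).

5

2 appears in (1 6 7 2 5 4 3); the next entry (wrapping around) is 5.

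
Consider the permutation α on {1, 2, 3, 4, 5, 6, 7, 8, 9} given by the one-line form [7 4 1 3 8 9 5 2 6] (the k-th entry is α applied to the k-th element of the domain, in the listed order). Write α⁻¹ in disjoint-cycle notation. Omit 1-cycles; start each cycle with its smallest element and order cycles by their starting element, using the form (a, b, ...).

First write α in disjoint cycles: (1, 7, 5, 8, 2, 4, 3)(6, 9).
The inverse reverses every cycle; in canonical form, α⁻¹ = (1, 3, 4, 2, 8, 5, 7)(6, 9).

(1, 3, 4, 2, 8, 5, 7)(6, 9)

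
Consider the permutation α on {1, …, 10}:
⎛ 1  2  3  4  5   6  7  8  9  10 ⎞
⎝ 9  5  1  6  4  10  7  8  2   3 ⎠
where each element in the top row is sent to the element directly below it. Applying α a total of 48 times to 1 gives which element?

Tracing 1 → 9 → … returns to 1 after 8 steps, so 1 lies in an 8-cycle (1 9 2 5 4 6 10 3).
Powers repeat with period 8 on this cycle, and 48 mod 8 = 0, so α^48(1) = α^0(1).
So α^48(1) = 1.

1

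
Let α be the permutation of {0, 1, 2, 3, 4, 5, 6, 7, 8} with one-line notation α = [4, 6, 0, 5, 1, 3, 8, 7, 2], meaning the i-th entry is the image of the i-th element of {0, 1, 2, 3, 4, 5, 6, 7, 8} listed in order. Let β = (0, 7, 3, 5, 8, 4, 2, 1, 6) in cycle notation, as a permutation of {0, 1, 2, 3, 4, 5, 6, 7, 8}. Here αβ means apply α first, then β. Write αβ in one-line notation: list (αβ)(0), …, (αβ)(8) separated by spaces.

(αβ)(x) = β(α(x)). Computing each image: β(α(0)) = β(4) = 2, β(α(1)) = β(6) = 0, β(α(2)) = β(0) = 7, β(α(3)) = β(5) = 8, β(α(4)) = β(1) = 6, β(α(5)) = β(3) = 5, β(α(6)) = β(8) = 4, β(α(7)) = β(7) = 3, β(α(8)) = β(2) = 1.
Hence αβ = [2 0 7 8 6 5 4 3 1].

2 0 7 8 6 5 4 3 1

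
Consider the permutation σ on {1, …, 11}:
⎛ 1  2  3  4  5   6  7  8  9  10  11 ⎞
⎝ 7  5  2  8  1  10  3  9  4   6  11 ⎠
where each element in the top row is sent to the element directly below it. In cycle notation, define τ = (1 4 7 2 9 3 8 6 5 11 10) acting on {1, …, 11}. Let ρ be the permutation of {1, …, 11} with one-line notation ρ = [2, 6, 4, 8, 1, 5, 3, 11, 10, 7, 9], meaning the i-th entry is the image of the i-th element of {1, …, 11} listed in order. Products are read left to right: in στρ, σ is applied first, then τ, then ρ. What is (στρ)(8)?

Apply the permutations in order: σ(8) = 9, then τ(9) = 3, then ρ(3) = 4. So (στρ)(8) = 4.

4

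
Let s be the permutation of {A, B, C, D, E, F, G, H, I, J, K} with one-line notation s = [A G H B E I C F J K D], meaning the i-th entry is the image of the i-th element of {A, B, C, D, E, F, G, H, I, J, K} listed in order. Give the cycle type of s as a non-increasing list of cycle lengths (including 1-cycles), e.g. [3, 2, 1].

[9, 1, 1]

The disjoint cycles are (A)(B, G, C, H, F, I, J, K, D)(E), with lengths 9, 1, 1 in non-increasing order.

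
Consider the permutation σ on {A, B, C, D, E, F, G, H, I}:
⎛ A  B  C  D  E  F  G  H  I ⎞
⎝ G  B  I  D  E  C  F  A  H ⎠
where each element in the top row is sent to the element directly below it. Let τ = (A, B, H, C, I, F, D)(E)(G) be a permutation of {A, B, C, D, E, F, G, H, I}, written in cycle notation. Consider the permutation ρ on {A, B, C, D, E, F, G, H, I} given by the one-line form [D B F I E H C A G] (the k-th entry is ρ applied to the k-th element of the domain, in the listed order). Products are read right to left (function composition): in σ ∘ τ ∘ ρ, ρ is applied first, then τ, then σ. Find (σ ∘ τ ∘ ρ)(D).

Chase D: ρ(D) = I; τ(I) = F; σ(F) = C. Hence (σ ∘ τ ∘ ρ)(D) = C.

C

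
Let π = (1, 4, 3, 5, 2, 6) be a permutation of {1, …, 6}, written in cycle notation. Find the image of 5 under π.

5 appears in (1, 4, 3, 5, 2, 6); the next entry (wrapping around) is 2.

2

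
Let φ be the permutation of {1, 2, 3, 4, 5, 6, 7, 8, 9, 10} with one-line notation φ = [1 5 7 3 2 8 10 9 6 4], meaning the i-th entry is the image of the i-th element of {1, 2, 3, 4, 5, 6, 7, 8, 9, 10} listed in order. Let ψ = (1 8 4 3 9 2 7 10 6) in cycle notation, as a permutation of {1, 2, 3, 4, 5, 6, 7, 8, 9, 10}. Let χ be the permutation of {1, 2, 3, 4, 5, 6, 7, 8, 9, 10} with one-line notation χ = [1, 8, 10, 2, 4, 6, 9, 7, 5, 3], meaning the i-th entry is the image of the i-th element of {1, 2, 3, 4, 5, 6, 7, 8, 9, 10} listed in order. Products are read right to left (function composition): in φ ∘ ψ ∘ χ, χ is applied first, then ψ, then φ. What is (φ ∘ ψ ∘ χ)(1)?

Apply the permutations in order: χ(1) = 1, then ψ(1) = 8, then φ(8) = 9. So (φ ∘ ψ ∘ χ)(1) = 9.

9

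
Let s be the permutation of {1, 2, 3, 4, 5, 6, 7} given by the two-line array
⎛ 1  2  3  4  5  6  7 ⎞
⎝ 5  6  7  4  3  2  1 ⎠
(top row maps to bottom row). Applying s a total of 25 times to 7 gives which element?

Tracing 7 → 1 → … returns to 7 after 4 steps, so 7 lies in a 4-cycle (1 5 3 7).
On a 4-cycle, s^4 is the identity, so s^25 = s^1 there (25 ≡ 1 mod 4).
Advancing 1 step from 7: 7 → 1.

1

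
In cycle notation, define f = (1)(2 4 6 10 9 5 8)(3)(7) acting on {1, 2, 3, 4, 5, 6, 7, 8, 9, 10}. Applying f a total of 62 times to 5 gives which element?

9

5 lies in the 7-cycle (2 4 6 10 9 5 8).
Since the cycle has length 7, f^62 acts on it the same as f^6 (62 mod 7 = 6).
Advancing 6 steps from 5: 5 → 8 → 2 → 4 → 6 → 10 → 9.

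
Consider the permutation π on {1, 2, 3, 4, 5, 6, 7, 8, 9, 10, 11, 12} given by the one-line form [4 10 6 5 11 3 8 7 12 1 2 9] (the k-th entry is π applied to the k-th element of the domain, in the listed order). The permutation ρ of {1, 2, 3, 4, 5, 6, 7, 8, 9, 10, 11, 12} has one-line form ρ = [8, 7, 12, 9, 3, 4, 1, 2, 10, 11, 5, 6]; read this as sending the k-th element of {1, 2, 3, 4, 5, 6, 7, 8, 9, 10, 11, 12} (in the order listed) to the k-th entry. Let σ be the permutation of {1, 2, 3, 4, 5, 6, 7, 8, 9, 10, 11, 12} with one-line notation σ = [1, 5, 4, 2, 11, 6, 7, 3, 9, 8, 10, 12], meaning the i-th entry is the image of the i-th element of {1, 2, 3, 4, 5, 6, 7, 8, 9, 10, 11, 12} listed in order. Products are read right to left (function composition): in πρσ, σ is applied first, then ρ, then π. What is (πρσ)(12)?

(πρσ)(12) = π(ρ(σ(12))). σ(12) = 12, then ρ(12) = 6, then π(6) = 3, so the result is 3.

3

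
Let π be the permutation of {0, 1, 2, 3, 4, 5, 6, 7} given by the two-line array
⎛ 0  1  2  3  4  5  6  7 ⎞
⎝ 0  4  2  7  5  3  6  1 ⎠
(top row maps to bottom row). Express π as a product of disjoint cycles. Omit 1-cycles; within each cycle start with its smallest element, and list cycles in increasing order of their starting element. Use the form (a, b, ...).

From 1: 1 → 4 → 5 → 3 → 7 → 1, closing the cycle (1, 4, 5, 3, 7).
Continuing from each remaining unvisited element yields (1, 4, 5, 3, 7).

(1, 4, 5, 3, 7)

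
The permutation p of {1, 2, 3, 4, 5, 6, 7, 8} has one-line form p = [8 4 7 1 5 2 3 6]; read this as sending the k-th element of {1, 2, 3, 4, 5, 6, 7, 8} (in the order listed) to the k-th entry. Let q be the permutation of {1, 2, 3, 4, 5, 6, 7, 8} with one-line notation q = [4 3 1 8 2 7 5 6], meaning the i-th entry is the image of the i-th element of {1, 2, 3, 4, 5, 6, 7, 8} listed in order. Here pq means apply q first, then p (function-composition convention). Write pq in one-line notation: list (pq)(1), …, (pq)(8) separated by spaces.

(pq)(x) = p(q(x)). Computing each image: p(q(1)) = p(4) = 1, p(q(2)) = p(3) = 7, p(q(3)) = p(1) = 8, p(q(4)) = p(8) = 6, p(q(5)) = p(2) = 4, p(q(6)) = p(7) = 3, p(q(7)) = p(5) = 5, p(q(8)) = p(6) = 2.
Hence pq = [1 7 8 6 4 3 5 2].

1 7 8 6 4 3 5 2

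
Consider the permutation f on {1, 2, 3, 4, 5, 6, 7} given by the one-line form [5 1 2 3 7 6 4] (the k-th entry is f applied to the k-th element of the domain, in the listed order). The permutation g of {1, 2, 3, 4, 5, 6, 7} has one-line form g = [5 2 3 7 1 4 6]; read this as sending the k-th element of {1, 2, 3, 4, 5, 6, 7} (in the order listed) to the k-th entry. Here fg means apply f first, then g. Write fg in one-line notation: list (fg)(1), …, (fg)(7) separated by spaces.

Chase each element through f then g: 1 → 5 → 1; 2 → 1 → 5; 3 → 2 → 2; 4 → 3 → 3; 5 → 7 → 6; 6 → 6 → 4; 7 → 4 → 7.
Collecting the images, fg = [1 5 2 3 6 4 7].

1 5 2 3 6 4 7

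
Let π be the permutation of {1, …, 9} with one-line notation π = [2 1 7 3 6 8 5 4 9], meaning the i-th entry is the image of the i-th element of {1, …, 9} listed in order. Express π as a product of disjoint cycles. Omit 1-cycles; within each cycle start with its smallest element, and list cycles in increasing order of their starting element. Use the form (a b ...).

(1 2)(3 7 5 6 8 4)

Iterating π from 1 gives 1 → 2 → 1; that is the 2-cycle (1 2).
Repeating from the next unused element and collecting all non-trivial cycles gives (1 2)(3 7 5 6 8 4).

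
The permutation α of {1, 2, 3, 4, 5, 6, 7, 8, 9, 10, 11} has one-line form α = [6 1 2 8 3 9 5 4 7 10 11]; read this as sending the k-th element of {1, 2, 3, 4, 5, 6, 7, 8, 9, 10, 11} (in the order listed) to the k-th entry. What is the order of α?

The disjoint-cycle form of α has cycle lengths 7, 2, 1, 1.
The order is lcm(7, 2) = 14.

14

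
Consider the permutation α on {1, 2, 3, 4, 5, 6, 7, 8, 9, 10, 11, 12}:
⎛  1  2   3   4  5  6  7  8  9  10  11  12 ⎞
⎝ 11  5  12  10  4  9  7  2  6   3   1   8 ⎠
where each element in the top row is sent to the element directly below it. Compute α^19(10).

5

Tracing 10 → 3 → … returns to 10 after 7 steps, so 10 lies in a 7-cycle (2 5 4 10 3 12 8).
Powers repeat with period 7 on this cycle, and 19 mod 7 = 5, so α^19(10) = α^5(10).
Stepping 5 places around the cycle: 10 → 3 → 12 → 8 → 2 → 5.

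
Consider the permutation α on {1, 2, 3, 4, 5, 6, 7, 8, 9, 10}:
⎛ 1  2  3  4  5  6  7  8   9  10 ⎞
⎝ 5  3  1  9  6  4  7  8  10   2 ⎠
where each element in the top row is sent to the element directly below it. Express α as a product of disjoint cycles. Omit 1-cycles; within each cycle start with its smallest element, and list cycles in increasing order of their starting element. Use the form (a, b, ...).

From 1: 1 → 5 → 6 → 4 → 9 → 10 → 2 → 3 → 1, closing the cycle (1, 5, 6, 4, 9, 10, 2, 3).
Repeating from the next unused element and collecting all non-trivial cycles gives (1, 5, 6, 4, 9, 10, 2, 3).

(1, 5, 6, 4, 9, 10, 2, 3)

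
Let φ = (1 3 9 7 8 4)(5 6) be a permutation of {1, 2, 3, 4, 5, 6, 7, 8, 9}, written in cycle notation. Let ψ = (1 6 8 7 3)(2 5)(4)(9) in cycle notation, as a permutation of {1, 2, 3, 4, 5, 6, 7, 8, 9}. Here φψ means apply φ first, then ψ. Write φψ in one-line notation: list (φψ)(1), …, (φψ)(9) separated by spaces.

1 5 9 6 8 2 7 4 3

(φψ)(x) = ψ(φ(x)). Computing each image: ψ(φ(1)) = ψ(3) = 1, ψ(φ(2)) = ψ(2) = 5, ψ(φ(3)) = ψ(9) = 9, ψ(φ(4)) = ψ(1) = 6, ψ(φ(5)) = ψ(6) = 8, ψ(φ(6)) = ψ(5) = 2, ψ(φ(7)) = ψ(8) = 7, ψ(φ(8)) = ψ(4) = 4, ψ(φ(9)) = ψ(7) = 3.
Hence φψ = [1 5 9 6 8 2 7 4 3].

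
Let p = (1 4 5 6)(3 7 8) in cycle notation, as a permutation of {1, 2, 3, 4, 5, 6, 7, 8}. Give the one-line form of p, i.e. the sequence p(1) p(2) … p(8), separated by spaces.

4 2 7 5 6 1 8 3

Image by image: 1↦4, 2↦2, 3↦7, 4↦5, 5↦6, 6↦1, 7↦8, 8↦3.
So the one-line form is 4 2 7 5 6 1 8 3.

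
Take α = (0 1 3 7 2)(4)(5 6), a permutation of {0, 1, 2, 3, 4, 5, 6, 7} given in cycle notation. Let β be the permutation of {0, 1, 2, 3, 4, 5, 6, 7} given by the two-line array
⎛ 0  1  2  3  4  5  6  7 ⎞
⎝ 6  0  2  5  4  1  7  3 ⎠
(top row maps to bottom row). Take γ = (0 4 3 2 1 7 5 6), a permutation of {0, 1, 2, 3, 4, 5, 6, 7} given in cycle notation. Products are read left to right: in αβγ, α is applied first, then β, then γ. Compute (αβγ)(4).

3

Chase 4: α(4) = 4; β(4) = 4; γ(4) = 3. Hence (αβγ)(4) = 3.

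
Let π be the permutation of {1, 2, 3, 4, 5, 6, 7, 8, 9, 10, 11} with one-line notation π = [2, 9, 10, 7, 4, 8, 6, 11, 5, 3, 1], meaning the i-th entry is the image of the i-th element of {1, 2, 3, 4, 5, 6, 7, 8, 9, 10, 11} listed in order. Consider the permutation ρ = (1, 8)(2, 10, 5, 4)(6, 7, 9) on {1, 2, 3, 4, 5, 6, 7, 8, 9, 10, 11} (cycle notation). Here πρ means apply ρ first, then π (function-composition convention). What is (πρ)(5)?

First apply ρ: ρ(5) = 4, then π(4) = 7. Thus (πρ)(5) = 7.

7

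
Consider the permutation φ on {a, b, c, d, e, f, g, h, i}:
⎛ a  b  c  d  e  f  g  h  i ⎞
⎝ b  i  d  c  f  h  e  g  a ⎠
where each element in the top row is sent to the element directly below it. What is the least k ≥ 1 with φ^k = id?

The disjoint-cycle form of φ has cycle lengths 4, 3, 2.
The order is lcm(4, 3, 2) = 12.

12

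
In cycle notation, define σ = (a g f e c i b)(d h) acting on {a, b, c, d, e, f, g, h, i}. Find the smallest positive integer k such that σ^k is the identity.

14

The disjoint cycles have lengths 7, 2.
The order of σ is the least common multiple of its cycle lengths: lcm(7, 2) = 14.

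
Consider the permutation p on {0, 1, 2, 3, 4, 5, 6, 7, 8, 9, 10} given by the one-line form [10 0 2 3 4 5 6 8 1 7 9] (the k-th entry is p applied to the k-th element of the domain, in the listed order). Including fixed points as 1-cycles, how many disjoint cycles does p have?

6

The cycle decomposition is (0 10 9 7 8 1)(2)(3)(4)(5)(6), which has 6 cycles (counting 1-cycles).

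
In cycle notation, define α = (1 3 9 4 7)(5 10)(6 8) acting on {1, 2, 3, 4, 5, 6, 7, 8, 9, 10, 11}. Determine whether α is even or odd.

The cycle lengths are 5, 2, 2, 1, 1.
A cycle of length ℓ contributes ℓ−1 transpositions, so α is a product of 4 + 1 + 1 = 6 transpositions — even.

even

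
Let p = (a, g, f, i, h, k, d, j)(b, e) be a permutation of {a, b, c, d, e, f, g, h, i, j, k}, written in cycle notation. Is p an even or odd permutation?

The cycle lengths are 8, 2, 1.
A cycle is odd iff its length is even; p has 2 even-length cycles, so sgn(p) = (−1)^2 and p is even.

even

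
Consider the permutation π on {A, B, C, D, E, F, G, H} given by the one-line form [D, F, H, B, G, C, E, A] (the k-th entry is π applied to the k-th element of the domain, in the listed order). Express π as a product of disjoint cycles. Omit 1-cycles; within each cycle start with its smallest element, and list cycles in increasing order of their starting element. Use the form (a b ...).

Iterating π from A gives A → D → B → F → C → H → A; that is the 6-cycle (A D B F C H).
Continuing from each remaining unvisited element yields (A D B F C H)(E G).

(A D B F C H)(E G)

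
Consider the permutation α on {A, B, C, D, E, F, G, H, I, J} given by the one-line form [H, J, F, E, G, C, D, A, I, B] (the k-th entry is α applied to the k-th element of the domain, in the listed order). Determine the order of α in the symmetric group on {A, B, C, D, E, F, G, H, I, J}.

Writing α as disjoint cycles, the cycle lengths are 3, 2, 2, 2, 1.
Since disjoint cycles commute, ord(α) = lcm(3, 2, 2, 2) = 6.

6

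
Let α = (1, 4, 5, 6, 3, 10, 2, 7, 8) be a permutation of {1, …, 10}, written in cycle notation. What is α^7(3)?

3 lies in the 9-cycle (1, 4, 5, 6, 3, 10, 2, 7, 8).
Advancing 7 steps from 3: 3 → 10 → 2 → 7 → 8 → 1 → 4 → 5.

5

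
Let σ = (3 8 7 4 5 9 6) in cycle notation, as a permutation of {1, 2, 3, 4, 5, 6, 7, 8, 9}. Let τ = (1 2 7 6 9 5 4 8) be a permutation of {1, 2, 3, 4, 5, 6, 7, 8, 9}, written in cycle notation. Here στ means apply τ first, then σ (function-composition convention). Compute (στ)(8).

First apply τ: τ(8) = 1, then σ(1) = 1. Thus (στ)(8) = 1.

1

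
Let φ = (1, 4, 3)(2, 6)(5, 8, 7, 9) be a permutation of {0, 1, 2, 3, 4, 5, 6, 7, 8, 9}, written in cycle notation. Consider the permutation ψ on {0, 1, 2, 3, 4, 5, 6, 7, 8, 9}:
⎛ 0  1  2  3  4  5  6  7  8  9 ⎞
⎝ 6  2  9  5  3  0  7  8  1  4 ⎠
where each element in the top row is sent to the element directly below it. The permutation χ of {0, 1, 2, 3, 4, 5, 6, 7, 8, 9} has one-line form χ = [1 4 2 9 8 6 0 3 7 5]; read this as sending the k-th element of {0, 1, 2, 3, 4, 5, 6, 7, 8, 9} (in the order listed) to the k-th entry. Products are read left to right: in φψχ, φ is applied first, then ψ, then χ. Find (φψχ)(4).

6

Chase 4: φ(4) = 3; ψ(3) = 5; χ(5) = 6. Hence (φψχ)(4) = 6.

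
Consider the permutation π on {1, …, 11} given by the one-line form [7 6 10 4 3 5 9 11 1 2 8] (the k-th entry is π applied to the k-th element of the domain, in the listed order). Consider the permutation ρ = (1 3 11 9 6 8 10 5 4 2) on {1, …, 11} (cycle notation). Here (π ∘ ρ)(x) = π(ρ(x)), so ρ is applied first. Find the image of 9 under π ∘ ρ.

First apply ρ: ρ(9) = 6, then π(6) = 5. Thus (π ∘ ρ)(9) = 5.

5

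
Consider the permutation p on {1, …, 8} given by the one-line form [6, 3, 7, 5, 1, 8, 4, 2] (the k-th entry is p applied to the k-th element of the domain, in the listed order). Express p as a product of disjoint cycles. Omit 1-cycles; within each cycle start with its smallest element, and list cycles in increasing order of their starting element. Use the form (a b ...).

From 1: 1 → 6 → 8 → 2 → 3 → 7 → 4 → 5 → 1, closing the cycle (1 6 8 2 3 7 4 5).
Repeating from the next unused element and collecting all non-trivial cycles gives (1 6 8 2 3 7 4 5).

(1 6 8 2 3 7 4 5)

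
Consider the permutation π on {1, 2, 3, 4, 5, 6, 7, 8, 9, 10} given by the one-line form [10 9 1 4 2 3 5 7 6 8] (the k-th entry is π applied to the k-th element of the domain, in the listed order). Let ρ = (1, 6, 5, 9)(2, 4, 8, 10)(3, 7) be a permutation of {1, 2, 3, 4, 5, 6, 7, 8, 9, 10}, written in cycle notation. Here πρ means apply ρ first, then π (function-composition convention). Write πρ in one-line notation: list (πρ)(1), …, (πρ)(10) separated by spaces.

For each element, apply ρ then π: 1 → 6 → 3; 2 → 4 → 4; 3 → 7 → 5; 4 → 8 → 7; 5 → 9 → 6; 6 → 5 → 2; 7 → 3 → 1; 8 → 10 → 8; 9 → 1 → 10; 10 → 2 → 9.
Collecting the images, πρ = [3 4 5 7 6 2 1 8 10 9].

3 4 5 7 6 2 1 8 10 9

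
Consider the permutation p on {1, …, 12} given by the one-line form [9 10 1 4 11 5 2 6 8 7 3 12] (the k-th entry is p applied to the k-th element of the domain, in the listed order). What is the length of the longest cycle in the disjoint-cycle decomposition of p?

Decomposing into disjoint cycles gives (1 9 8 6 5 11 3)(2 10 7); the longest has length 7.

7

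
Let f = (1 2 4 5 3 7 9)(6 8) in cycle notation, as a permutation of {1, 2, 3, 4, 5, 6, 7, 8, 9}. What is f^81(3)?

3 lies in the 7-cycle (1 2 4 5 3 7 9).
Since the cycle has length 7, f^81 acts on it the same as f^4 (81 mod 7 = 4).
Advancing 4 steps from 3: 3 → 7 → 9 → 1 → 2.

2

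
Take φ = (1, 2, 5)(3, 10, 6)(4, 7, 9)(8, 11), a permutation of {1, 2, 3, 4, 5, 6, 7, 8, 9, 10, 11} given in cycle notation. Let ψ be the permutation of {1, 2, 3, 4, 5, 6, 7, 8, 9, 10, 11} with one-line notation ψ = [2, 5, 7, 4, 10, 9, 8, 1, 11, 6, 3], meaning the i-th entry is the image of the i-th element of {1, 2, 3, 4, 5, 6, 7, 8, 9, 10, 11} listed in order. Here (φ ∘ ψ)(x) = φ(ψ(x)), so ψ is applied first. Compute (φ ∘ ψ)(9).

8

First apply ψ: ψ(9) = 11, then φ(11) = 8. Thus (φ ∘ ψ)(9) = 8.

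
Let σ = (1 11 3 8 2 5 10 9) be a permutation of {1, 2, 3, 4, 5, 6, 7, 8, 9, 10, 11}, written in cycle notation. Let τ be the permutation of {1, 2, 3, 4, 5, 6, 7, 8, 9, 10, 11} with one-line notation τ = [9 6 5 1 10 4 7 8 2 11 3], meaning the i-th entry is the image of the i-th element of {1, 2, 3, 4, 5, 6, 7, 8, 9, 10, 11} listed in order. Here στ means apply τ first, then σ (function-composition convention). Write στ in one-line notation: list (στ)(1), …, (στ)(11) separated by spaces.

Chase each element through τ then σ: 1 → 9 → 1; 2 → 6 → 6; 3 → 5 → 10; 4 → 1 → 11; 5 → 10 → 9; 6 → 4 → 4; 7 → 7 → 7; 8 → 8 → 2; 9 → 2 → 5; 10 → 11 → 3; 11 → 3 → 8.
So στ in one-line form is 1 6 10 11 9 4 7 2 5 3 8.

1 6 10 11 9 4 7 2 5 3 8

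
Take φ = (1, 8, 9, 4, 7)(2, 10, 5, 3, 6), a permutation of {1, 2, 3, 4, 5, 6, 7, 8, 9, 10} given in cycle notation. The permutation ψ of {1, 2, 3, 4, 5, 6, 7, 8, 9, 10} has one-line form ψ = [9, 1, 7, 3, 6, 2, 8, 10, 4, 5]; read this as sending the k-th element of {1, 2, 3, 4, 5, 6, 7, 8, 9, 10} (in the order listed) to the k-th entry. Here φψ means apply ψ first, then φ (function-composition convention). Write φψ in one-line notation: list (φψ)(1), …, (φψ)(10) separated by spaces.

Chase each element through ψ then φ: 1 → 9 → 4; 2 → 1 → 8; 3 → 7 → 1; 4 → 3 → 6; 5 → 6 → 2; 6 → 2 → 10; 7 → 8 → 9; 8 → 10 → 5; 9 → 4 → 7; 10 → 5 → 3.
So φψ in one-line form is 4 8 1 6 2 10 9 5 7 3.

4 8 1 6 2 10 9 5 7 3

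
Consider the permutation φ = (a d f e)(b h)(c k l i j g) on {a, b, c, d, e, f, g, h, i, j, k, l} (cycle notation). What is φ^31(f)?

d

f lies in the 4-cycle (a d f e).
On a 4-cycle, φ^4 is the identity, so φ^31 = φ^3 there (31 ≡ 3 mod 4).
Stepping 3 places around the cycle: f → e → a → d.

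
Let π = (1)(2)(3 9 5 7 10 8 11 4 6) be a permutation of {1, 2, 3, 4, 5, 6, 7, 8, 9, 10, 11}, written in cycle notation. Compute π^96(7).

3

7 lies in the 9-cycle (3 9 5 7 10 8 11 4 6).
Powers repeat with period 9 on this cycle, and 96 mod 9 = 6, so π^96(7) = π^6(7).
Stepping 6 places around the cycle: 7 → 10 → 8 → 11 → 4 → 6 → 3.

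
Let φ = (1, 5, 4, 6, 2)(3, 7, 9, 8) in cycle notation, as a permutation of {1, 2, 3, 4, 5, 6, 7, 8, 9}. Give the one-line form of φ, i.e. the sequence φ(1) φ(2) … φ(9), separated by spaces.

Each element maps to the next entry in its cycle (wrapping to the front): 1→5, 2→1, 3→7, 4→6, 5→4, 6→2, 7→9, 8→3, 9→8.
Listing these in domain order gives 5 1 7 6 4 2 9 3 8.

5 1 7 6 4 2 9 3 8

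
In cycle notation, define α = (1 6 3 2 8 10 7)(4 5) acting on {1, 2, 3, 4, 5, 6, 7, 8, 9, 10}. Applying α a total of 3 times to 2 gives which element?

7

2 lies in the 7-cycle (1 6 3 2 8 10 7).
Advancing 3 steps from 2: 2 → 8 → 10 → 7.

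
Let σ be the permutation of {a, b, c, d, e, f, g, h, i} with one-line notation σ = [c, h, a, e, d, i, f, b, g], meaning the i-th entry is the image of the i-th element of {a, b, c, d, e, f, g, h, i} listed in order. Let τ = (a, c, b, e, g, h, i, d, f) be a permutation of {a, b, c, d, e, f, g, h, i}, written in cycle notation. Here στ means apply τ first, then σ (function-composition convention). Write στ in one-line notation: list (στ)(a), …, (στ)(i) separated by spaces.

(στ)(x) = σ(τ(x)). Computing each image: σ(τ(a)) = σ(c) = a, σ(τ(b)) = σ(e) = d, σ(τ(c)) = σ(b) = h, σ(τ(d)) = σ(f) = i, σ(τ(e)) = σ(g) = f, σ(τ(f)) = σ(a) = c, σ(τ(g)) = σ(h) = b, σ(τ(h)) = σ(i) = g, σ(τ(i)) = σ(d) = e.
Hence στ = [a d h i f c b g e].

a d h i f c b g e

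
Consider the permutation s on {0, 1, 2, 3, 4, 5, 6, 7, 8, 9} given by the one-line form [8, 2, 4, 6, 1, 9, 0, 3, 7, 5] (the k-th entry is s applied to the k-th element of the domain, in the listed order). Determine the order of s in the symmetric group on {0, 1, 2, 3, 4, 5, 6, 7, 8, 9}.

The disjoint-cycle form of s has cycle lengths 5, 3, 2.
The order of s is the least common multiple of its cycle lengths: lcm(5, 3, 2) = 30.

30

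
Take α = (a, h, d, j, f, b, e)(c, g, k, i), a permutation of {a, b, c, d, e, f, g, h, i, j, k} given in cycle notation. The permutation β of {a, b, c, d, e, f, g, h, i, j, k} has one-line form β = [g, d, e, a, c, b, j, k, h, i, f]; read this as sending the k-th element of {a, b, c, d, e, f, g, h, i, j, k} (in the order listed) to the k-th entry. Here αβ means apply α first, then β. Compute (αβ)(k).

First apply α: α(k) = i, then β(i) = h. Thus (αβ)(k) = h.

h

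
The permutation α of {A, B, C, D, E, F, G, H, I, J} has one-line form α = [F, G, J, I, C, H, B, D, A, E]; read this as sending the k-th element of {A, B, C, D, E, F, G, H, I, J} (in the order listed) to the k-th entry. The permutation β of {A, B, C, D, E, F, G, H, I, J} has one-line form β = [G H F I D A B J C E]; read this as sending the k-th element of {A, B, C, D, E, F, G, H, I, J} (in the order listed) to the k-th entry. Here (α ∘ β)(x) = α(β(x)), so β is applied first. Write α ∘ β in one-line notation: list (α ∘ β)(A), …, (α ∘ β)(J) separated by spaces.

(α ∘ β)(x) = α(β(x)). Computing each image: α(β(A)) = α(G) = B, α(β(B)) = α(H) = D, α(β(C)) = α(F) = H, α(β(D)) = α(I) = A, α(β(E)) = α(D) = I, α(β(F)) = α(A) = F, α(β(G)) = α(B) = G, α(β(H)) = α(J) = E, α(β(I)) = α(C) = J, α(β(J)) = α(E) = C.
Hence α ∘ β = [B D H A I F G E J C].

B D H A I F G E J C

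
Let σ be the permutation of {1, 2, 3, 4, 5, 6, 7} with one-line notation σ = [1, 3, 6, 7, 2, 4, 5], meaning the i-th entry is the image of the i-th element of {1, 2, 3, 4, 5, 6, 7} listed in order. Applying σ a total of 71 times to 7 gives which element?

4

Tracing 7 → 5 → … returns to 7 after 6 steps, so 7 lies in a 6-cycle (2, 3, 6, 4, 7, 5).
Since the cycle has length 6, σ^71 acts on it the same as σ^5 (71 mod 6 = 5).
Stepping 5 places around the cycle: 7 → 5 → 2 → 3 → 6 → 4.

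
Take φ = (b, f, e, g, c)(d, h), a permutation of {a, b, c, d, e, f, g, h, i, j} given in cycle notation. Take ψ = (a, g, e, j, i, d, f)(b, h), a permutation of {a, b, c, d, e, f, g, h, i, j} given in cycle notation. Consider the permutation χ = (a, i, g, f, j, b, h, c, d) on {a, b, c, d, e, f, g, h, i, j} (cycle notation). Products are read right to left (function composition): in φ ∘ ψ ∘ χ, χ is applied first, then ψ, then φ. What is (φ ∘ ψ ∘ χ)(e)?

j

Apply the permutations in order: χ(e) = e, then ψ(e) = j, then φ(j) = j. So (φ ∘ ψ ∘ χ)(e) = j.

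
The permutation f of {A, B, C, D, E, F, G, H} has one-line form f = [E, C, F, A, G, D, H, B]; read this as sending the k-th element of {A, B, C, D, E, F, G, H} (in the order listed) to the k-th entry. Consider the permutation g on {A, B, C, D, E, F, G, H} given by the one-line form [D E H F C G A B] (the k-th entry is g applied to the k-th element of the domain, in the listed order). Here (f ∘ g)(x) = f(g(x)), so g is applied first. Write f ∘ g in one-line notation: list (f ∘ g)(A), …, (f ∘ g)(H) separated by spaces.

(f ∘ g)(x) = f(g(x)). Computing each image: f(g(A)) = f(D) = A, f(g(B)) = f(E) = G, f(g(C)) = f(H) = B, f(g(D)) = f(F) = D, f(g(E)) = f(C) = F, f(g(F)) = f(G) = H, f(g(G)) = f(A) = E, f(g(H)) = f(B) = C.
Hence f ∘ g = [A G B D F H E C].

A G B D F H E C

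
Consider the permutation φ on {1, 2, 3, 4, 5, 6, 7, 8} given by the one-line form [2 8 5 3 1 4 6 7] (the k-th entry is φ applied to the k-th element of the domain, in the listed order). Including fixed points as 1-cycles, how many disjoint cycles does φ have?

1

The cycle decomposition is (1 2 8 7 6 4 3 5), which has 1 cycle (counting 1-cycles).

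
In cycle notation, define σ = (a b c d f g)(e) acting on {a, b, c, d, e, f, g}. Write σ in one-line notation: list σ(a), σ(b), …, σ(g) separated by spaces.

Reading each image from the cycles: a→b, b→c, c→d, d→f, e→e, f→g, g→a.
Listing these in domain order gives b c d f e g a.

b c d f e g a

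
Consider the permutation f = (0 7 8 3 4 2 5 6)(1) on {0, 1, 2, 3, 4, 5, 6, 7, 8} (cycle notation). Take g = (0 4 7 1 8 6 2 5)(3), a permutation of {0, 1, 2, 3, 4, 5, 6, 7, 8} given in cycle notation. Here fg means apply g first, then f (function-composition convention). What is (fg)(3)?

4

g(3) = 3, then f(3) = 4; composing gives (fg)(3) = 4.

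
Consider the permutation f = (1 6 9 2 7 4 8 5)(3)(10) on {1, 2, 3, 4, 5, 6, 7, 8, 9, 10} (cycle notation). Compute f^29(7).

6

7 lies in the 8-cycle (1 6 9 2 7 4 8 5).
Since the cycle has length 8, f^29 acts on it the same as f^5 (29 mod 8 = 5).
Advancing 5 steps from 7: 7 → 4 → 8 → 5 → 1 → 6.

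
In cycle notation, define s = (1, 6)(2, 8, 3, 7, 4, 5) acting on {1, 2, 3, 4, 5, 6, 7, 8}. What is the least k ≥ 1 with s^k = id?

The disjoint cycles have lengths 6, 2.
Since disjoint cycles commute, ord(s) = lcm(6, 2) = 6.

6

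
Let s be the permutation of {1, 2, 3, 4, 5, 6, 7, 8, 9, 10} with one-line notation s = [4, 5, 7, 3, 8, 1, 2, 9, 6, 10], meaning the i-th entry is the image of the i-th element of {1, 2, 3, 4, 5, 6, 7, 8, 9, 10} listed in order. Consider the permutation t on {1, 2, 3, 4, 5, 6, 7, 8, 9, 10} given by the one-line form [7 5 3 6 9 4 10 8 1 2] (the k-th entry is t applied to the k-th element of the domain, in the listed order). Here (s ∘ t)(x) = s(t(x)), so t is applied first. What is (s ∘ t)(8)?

First apply t: t(8) = 8, then s(8) = 9. Thus (s ∘ t)(8) = 9.

9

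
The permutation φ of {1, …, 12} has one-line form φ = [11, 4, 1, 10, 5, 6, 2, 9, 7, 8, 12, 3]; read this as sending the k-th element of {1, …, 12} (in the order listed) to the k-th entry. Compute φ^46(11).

3

Tracing 11 → 12 → … returns to 11 after 4 steps, so 11 lies in a 4-cycle (1 11 12 3).
Powers repeat with period 4 on this cycle, and 46 mod 4 = 2, so φ^46(11) = φ^2(11).
Stepping 2 places around the cycle: 11 → 12 → 3.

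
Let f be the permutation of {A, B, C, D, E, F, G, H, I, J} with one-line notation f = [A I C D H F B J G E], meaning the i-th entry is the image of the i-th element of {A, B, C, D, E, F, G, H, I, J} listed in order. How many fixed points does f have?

4

The fixed points (elements with f(x) = x) are {A, C, D, F}, so there are 4.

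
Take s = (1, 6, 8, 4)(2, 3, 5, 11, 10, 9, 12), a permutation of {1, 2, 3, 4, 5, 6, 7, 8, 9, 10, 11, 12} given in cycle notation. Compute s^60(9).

9 lies in the 7-cycle (2, 3, 5, 11, 10, 9, 12).
On a 7-cycle, s^7 is the identity, so s^60 = s^4 there (60 ≡ 4 mod 7).
Advancing 4 steps from 9: 9 → 12 → 2 → 3 → 5.

5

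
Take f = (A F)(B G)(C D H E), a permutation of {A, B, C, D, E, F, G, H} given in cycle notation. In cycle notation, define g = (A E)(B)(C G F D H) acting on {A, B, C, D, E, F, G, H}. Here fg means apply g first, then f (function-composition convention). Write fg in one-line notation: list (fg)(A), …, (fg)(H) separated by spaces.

Chase each element through g then f: A → E → C; B → B → G; C → G → B; D → H → E; E → A → F; F → D → H; G → F → A; H → C → D.
So fg in one-line form is C G B E F H A D.

C G B E F H A D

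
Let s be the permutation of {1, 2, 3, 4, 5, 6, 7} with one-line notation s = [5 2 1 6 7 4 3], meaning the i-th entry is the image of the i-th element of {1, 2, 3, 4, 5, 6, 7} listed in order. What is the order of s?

4

Writing s as disjoint cycles, the cycle lengths are 4, 2, 1.
The order is lcm(4, 2) = 4.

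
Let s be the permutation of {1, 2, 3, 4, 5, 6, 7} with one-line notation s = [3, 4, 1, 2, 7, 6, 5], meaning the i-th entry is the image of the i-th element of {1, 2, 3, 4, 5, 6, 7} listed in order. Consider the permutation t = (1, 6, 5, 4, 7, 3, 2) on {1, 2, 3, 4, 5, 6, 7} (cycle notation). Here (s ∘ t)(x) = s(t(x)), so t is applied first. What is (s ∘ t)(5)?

2

First apply t: t(5) = 4, then s(4) = 2. Thus (s ∘ t)(5) = 2.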